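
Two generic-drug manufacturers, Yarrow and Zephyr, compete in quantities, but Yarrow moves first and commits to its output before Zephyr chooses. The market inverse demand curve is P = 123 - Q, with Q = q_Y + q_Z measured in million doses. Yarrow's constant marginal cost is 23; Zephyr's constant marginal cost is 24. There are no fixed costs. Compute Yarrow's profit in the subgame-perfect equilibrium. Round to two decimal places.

1275.13

Solve by backward induction. Given q_Y, the follower Zephyr maximises π_Z = (123 - q_Y - q_Z)q_Z - 24q_Z.
Follower FOC: 99 - q_Y - 2q_Z = 0, so q_Z(q_Y) = (99 - q_Y)/2.
The leader anticipates this reaction. Substituting into P = 123 - Q gives P = 147/2 - (1/2)q_Y, so π_Y = (147/2 - (1/2)q_Y)q_Y - 23q_Y.
The leader's first-order condition 101/2 - q_Y = 0 yields q_Y = 101/2.
Then q_Z = (99 - 101/2)/2 = 97/4.
Price P = 123 - 299/4 = 193/4.
Yarrow's profit: (193/4 - 23)·(101/2) = 1275.1250.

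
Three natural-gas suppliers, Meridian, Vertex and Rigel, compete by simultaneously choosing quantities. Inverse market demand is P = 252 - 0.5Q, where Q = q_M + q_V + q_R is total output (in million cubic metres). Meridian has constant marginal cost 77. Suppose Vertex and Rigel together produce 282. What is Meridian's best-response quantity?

With rivals' combined output fixed at 282, Meridian's profit is π_M = (252 - (1/2)·282 - (1/2)q_M)q_M - (77q_M) = (111 - (1/2)q_M)q_M - (77q_M).
∂π_M/∂q_M = 34 - q_M = 0, so q_M = 34.

34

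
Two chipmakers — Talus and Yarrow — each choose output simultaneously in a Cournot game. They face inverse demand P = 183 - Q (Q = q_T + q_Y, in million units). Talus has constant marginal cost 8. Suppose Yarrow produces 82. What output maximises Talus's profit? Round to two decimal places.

With the rival's output fixed at 82, Talus's profit is π_T = (183 - 82 - q_T)q_T - (8q_T) = (101 - q_T)q_T - (8q_T).
∂π_T/∂q_T = 93 - 2q_T = 0, so q_T = 93/2.

46.50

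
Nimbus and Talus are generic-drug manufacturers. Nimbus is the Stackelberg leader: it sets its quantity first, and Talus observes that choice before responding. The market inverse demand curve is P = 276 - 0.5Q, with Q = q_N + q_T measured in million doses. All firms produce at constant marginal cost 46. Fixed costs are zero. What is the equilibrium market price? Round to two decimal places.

The follower Talus best-responds to any q_N: π_T = (276 - 0.5Q)q_T - 46q_T.
Setting the follower's marginal profit to zero, 230 - (1/2)q_N - q_T = 0, i.e. q_T = (230 - (1/2)q_N).
Nimbus substitutes q_T(q_N) into its own profit: π_N = q_N(276 - (1/2)q_N - (230 - (1/2)q_N)/2) - 46q_N = (161 - (1/4)q_N)q_N - 46q_N.
Maximising: ∂π_N/∂q_N = 115 - (1/2)q_N = 0, giving q_N = 230.
Then q_T = (230 - (1/2)·230) = 115.
Total output Q = 345, so price P = 276 - (1/2)·345 = 207/2.

103.50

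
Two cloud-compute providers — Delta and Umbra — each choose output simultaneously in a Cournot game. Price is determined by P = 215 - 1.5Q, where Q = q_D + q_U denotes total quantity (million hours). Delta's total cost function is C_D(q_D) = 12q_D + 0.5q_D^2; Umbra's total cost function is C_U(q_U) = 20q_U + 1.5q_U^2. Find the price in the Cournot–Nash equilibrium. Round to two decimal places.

Delta's profit: π_D = (215 - 1.5Q)q_D - (12q_D + (1/2)q_D²). Setting ∂π_D/∂q_D = 0: 203 - 4q_D - (3/2)(q_U) = 0.
Umbra's profit: π_U = (215 - 1.5Q)q_U - (20q_U + (3/2)q_U²). Setting ∂π_U/∂q_U = 0: 195 - 6q_U - (3/2)(q_D) = 0.
Rearranging gives the reaction functions q_D = (203 - (3/2)q_U)/4 and q_U = (195 - (3/2)q_D)/6.
Solving the pair: q_D = 1234/29, q_U = 634/29.
Total output Q = 1868/29, so price P = 215 - (3/2)·(1868/29) = 118.3793.

118.38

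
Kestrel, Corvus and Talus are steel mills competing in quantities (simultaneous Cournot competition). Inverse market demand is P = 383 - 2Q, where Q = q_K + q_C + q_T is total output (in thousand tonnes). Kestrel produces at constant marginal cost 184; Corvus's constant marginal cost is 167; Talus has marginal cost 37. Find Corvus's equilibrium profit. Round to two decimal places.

331.53

Kestrel's profit: π_K = (383 - 2Q)q_K - (184q_K). Setting ∂π_K/∂q_K = 0: 199 - 4q_K - 2(q_C + q_T) = 0.
Corvus's profit: π_C = (383 - 2Q)q_C - (167q_C). Setting ∂π_C/∂q_C = 0: 216 - 4q_C - 2(q_K + q_T) = 0.
Talus's first-order condition: 346 - 4q_T - 2(q_K + q_C) = 0.
Summing all 3 equations gives 761 − 8Q = 0, hence Q = 761/8.
Back-substituting: q_K = (199 − 761/4)/2 = 35/8, q_C = (216 − 761/4)/2 = 103/8, q_T = (346 − 761/4)/2 = 623/8.
Price P = 383 - 2·(761/8) = 771/4.
Corvus's profit: (771/4 - 167)·(103/8) = 331.5313.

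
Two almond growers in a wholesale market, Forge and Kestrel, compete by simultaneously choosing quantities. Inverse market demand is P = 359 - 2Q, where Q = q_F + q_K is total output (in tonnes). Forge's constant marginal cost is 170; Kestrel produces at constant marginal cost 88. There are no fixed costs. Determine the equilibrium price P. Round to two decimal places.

Forge's profit: π_F = (359 - 2Q)q_F - (170q_F). Setting ∂π_F/∂q_F = 0: 189 - 4q_F - 2(q_K) = 0.
Kestrel's profit: π_K = (359 - 2Q)q_K - (88q_K). Setting ∂π_K/∂q_K = 0: 271 - 4q_K - 2(q_F) = 0.
Rearranging gives the reaction functions q_F = (189 - 2q_K)/4 and q_K = (271 - 2q_F)/4.
Solving the pair: q_F = 107/6, q_K = 353/6.
Total output Q = 230/3, so price P = 359 - 2·(230/3) = 617/3.

205.67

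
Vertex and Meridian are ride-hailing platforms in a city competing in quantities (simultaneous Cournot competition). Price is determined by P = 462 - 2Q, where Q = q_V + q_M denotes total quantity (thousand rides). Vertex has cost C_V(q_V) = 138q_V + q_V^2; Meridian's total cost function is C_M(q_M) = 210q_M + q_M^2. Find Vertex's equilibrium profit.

6075

Vertex's profit: π_V = (462 - 2Q)q_V - (138q_V + q_V²). Setting ∂π_V/∂q_V = 0: 324 - 6q_V - 2(q_M) = 0.
Meridian's profit: π_M = (462 - 2Q)q_M - (210q_M + q_M²). Setting ∂π_M/∂q_M = 0: 252 - 6q_M - 2(q_V) = 0.
Best responses: q_V = (324 - 2q_M)/6, q_M = (252 - 2q_V)/6.
Substituting one into the other gives q_V = 45 and q_M = 27.
Price P = 462 - 2·72 = 318.
Vertex's profit: 318·45 - 138·45 - 45² = 6075.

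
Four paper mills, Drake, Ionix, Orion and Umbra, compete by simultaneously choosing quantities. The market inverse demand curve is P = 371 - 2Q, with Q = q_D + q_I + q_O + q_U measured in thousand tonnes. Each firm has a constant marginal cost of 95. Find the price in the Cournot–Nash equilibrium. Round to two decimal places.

A representative firm's profit is π_i = q_i(371 - 2Q) - 95q_i.
First-order condition (treating rivals' output as given): 276 - 4q_i - 2·Σ_{j≠i} q_j = 0.
With identical firms every q_j equals q_i, so Σ_{j≠i} q_j = 3q_i and 276 = 10q_i, giving q_i = 138/5.
Total output Q = 552/5, so price P = 371 - 2·(552/5) = 751/5.

150.20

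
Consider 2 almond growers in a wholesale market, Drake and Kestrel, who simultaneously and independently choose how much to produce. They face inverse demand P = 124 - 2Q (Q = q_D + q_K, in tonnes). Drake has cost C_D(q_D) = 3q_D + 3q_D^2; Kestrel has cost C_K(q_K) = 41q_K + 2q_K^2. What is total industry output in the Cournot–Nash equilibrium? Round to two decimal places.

Drake's profit: π_D = (124 - 2Q)q_D - (3q_D + 3q_D²). Setting ∂π_D/∂q_D = 0: 121 - 10q_D - 2(q_K) = 0.
Kestrel's profit: π_K = (124 - 2Q)q_K - (41q_K + 2q_K²). Setting ∂π_K/∂q_K = 0: 83 - 8q_K - 2(q_D) = 0.
So q_D = (121 - 2q_K)/10 and q_K = (83 - 2q_D)/8.
Substituting one into the other gives q_D = 401/38 and q_K = 147/19.
Total output Q = 401/38 + 147/19 = 695/38.

18.29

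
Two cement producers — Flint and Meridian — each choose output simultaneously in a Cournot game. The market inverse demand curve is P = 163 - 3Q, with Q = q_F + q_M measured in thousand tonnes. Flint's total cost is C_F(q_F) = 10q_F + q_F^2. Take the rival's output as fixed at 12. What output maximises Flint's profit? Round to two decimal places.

14.63

With the rival's output fixed at 12, Flint's profit is π_F = (163 - 3·12 - 3q_F)q_F - (10q_F + q_F²) = (127 - 3q_F)q_F - (10q_F + q_F²).
∂π_F/∂q_F = 117 - 8q_F = 0, so q_F = 117/8.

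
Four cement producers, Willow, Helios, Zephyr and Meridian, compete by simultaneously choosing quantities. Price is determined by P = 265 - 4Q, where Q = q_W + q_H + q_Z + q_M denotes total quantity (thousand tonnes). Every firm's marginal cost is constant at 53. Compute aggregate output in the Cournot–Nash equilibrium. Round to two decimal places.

42.40

Each firm earns π_i = (265 - 4Q)q_i - 53q_i.
Setting ∂π_i/∂q_i = 0 with rivals' quantities fixed: 212 - 8q_i - 4·Σ_{j≠i} q_j = 0.
With identical firms every q_j equals q_i, so Σ_{j≠i} q_j = 3q_i and 212 = 20q_i, giving q_i = 53/5.
Total output Q = 53/5 + 53/5 + 53/5 + 53/5 = 212/5.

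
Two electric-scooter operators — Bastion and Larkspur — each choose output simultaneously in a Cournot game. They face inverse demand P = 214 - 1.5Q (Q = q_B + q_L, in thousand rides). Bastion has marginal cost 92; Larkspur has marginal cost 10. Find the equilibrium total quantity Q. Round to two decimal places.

Bastion's profit: π_B = (214 - 1.5Q)q_B - (92q_B). Setting ∂π_B/∂q_B = 0: 122 - 3q_B - (3/2)(q_L) = 0.
Larkspur's profit: π_L = (214 - 1.5Q)q_L - (10q_L). Setting ∂π_L/∂q_L = 0: 204 - 3q_L - (3/2)(q_B) = 0.
So q_B = (122 - (3/2)q_L)/3 and q_L = (204 - (3/2)q_B)/3.
Substituting one into the other gives q_B = 80/9 and q_L = 572/9.
Total output Q = 80/9 + 572/9 = 652/9.

72.44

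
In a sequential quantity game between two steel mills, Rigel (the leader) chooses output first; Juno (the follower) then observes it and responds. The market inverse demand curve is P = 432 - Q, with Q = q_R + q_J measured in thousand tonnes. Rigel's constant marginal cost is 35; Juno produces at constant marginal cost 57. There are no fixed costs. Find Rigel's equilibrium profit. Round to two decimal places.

21945.13

Solve by backward induction. Given q_R, the follower Juno maximises π_J = (432 - q_R - q_J)q_J - 57q_J.
Setting the follower's marginal profit to zero, 375 - q_R - 2q_J = 0, i.e. q_J = (375 - q_R)/2.
The leader anticipates this reaction. Substituting into P = 432 - Q gives P = 489/2 - (1/2)q_R, so π_R = (489/2 - (1/2)q_R)q_R - 35q_R.
The leader's first-order condition 419/2 - q_R = 0 yields q_R = 419/2.
Then q_J = (375 - 419/2)/2 = 331/4.
Price P = 432 - 1169/4 = 559/4.
Rigel's profit: (559/4 - 35)·(419/2) = 21945.1250.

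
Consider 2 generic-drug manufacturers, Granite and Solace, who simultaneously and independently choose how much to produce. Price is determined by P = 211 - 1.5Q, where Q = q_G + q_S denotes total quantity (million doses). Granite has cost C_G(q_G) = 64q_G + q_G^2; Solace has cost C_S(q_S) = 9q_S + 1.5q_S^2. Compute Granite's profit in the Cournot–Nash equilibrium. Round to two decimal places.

Granite's profit: π_G = (211 - 1.5Q)q_G - (64q_G + q_G²). Setting ∂π_G/∂q_G = 0: 147 - 5q_G - (3/2)(q_S) = 0.
Solace's first-order condition: 202 - 6q_S - (3/2)(q_G) = 0.
So q_G = (147 - (3/2)q_S)/5 and q_S = (202 - (3/2)q_G)/6.
Solving the pair: q_G = 772/37, q_S = 28.4505.
Price P = 211 - (3/2)·49.3153 = 137.0270.
Granite's profit: 137.0270·(772/37) - 64·(772/37) - (772/37)² = 1088.3565.

1088.36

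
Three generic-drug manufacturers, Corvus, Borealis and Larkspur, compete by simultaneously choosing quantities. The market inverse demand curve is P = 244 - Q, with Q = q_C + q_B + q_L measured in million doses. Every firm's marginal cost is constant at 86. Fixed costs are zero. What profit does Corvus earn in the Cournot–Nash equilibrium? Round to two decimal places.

Each firm earns π_i = (244 - Q)q_i - 86q_i.
Setting ∂π_i/∂q_i = 0 with rivals' quantities fixed: 158 - 2q_i - Σ_{j≠i} q_j = 0.
By symmetry each firm produces the same amount; substituting Σ_{j≠i} q_j = 2q_i yields q_i = 158/4 = 79/2.
Price P = 244 - 237/2 = 251/2.
Corvus's profit: (251/2 - 86)·(79/2) = 1560.2500.

1560.25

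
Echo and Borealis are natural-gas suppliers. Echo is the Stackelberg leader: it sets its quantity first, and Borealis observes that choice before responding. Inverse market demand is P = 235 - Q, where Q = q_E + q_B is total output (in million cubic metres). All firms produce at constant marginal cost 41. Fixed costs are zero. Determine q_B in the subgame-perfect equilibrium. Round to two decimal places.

48.50

Solve by backward induction. Given q_E, the follower Borealis maximises π_B = (235 - q_E - q_B)q_B - 41q_B.
Follower FOC: 194 - q_E - 2q_B = 0, so q_B(q_E) = (194 - q_E)/2.
Echo substitutes q_B(q_E) into its own profit: π_E = q_E(235 - q_E - (194 - q_E)/2) - 41q_E = (138 - (1/2)q_E)q_E - 41q_E.
The leader's first-order condition 97 - q_E = 0 yields q_E = 97.
Then q_B = (194 - 97)/2 = 97/2.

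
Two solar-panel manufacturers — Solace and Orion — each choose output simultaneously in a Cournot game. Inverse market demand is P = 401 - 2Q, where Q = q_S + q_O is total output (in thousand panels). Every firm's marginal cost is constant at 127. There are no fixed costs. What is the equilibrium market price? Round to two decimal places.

A representative firm's profit is π_i = q_i(401 - 2Q) - 127q_i.
First-order condition (treating rivals' output as given): 274 - 4q_i - 2q_j = 0.
By symmetry each firm produces the same amount; substituting q_j = q_i yields q_i = 274/6 = 137/3.
Total output Q = 274/3, so price P = 401 - 2·(274/3) = 655/3.

218.33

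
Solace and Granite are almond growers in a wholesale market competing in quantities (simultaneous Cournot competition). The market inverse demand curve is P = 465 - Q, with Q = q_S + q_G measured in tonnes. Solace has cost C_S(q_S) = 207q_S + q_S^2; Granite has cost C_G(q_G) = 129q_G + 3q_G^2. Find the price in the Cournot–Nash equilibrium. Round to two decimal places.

Solace's profit: π_S = (465 - Q)q_S - (207q_S + q_S²). Setting ∂π_S/∂q_S = 0: 258 - 4q_S - (q_G) = 0.
Granite's profit: π_G = (465 - Q)q_G - (129q_G + 3q_G²). Setting ∂π_G/∂q_G = 0: 336 - 8q_G - (q_S) = 0.
Rearranging gives the reaction functions q_S = (258 - q_G)/4 and q_G = (336 - q_S)/8.
Substituting one into the other gives q_S = 1728/31 and q_G = 1086/31.
Total output Q = 90.7742, so price P = 465 - 90.7742 = 374.2258.

374.23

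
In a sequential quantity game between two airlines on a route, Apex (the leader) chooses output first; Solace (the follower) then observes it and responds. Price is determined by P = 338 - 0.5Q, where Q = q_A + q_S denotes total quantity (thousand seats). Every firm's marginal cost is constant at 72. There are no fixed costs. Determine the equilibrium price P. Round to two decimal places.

The follower Solace best-responds to any q_A: π_S = (338 - 0.5Q)q_S - 72q_S.
∂π_S/∂q_S = 266 - (1/2)q_A - q_S = 0 gives the reaction function q_S = (266 - (1/2)q_A).
The leader anticipates this reaction. Substituting into P = 338 - 0.5Q gives P = 205 - (1/4)q_A, so π_A = (205 - (1/4)q_A)q_A - 72q_A.
Leader FOC: 133 - (1/2)q_A = 0, so q_A = 266.
Then q_S = (266 - (1/2)·266) = 133.
Total output Q = 399, so price P = 338 - (1/2)·399 = 277/2.

138.50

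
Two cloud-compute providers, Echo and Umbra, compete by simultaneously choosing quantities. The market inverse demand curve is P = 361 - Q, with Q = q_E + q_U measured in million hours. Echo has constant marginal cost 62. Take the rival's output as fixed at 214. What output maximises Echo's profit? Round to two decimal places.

42.50

With the rival's output fixed at 214, Echo's profit is π_E = (361 - 214 - q_E)q_E - (62q_E) = (147 - q_E)q_E - (62q_E).
∂π_E/∂q_E = 85 - 2q_E = 0, so q_E = 85/2.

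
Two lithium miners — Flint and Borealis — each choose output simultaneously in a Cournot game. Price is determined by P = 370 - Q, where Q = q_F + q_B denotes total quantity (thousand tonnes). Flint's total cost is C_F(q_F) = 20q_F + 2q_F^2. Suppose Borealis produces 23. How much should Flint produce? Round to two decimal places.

With the rival's output fixed at 23, Flint's profit is π_F = (370 - 23 - q_F)q_F - (20q_F + 2q_F²) = (347 - q_F)q_F - (20q_F + 2q_F²).
∂π_F/∂q_F = 327 - 6q_F = 0, so q_F = 109/2.

54.50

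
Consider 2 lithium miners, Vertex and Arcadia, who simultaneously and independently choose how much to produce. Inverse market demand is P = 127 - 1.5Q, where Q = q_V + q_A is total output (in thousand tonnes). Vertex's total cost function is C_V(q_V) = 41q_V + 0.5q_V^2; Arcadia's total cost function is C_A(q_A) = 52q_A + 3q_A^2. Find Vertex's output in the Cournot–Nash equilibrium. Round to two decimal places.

19.60

Vertex's profit: π_V = (127 - 1.5Q)q_V - (41q_V + (1/2)q_V²). Setting ∂π_V/∂q_V = 0: 86 - 4q_V - (3/2)(q_A) = 0.
Arcadia's first-order condition: 75 - 9q_A - (3/2)(q_V) = 0.
Best responses: q_V = (86 - (3/2)q_A)/4, q_A = (75 - (3/2)q_V)/9.
Solving the pair: q_V = 98/5, q_A = 76/15.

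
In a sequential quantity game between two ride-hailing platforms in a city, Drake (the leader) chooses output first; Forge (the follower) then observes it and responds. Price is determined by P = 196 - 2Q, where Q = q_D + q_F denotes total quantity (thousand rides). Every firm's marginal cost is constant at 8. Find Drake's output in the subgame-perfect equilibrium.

Solve by backward induction. Given q_D, the follower Forge maximises π_F = (196 - 2q_D - 2q_F)q_F - 8q_F.
Follower FOC: 188 - 2q_D - 4q_F = 0, so q_F(q_D) = (188 - 2q_D)/4.
Drake substitutes q_F(q_D) into its own profit: π_D = q_D(196 - 2q_D - (188 - 2q_D)/2) - 8q_D = (102 - q_D)q_D - 8q_D.
The leader's first-order condition 94 - 2q_D = 0 yields q_D = 47.
Then q_F = (188 - 2·47)/4 = 47/2.

47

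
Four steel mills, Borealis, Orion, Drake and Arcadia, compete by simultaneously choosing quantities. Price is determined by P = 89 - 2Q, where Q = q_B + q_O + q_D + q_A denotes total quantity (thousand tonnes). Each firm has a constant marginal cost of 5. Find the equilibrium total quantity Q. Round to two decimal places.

A representative firm's profit is π_i = q_i(89 - 2Q) - 5q_i.
Setting ∂π_i/∂q_i = 0 with rivals' quantities fixed: 84 - 4q_i - 2·Σ_{j≠i} q_j = 0.
By symmetry each firm produces the same amount; substituting Σ_{j≠i} q_j = 3q_i yields q_i = 84/10 = 42/5.
Total output Q = 42/5 + 42/5 + 42/5 + 42/5 = 168/5.

33.60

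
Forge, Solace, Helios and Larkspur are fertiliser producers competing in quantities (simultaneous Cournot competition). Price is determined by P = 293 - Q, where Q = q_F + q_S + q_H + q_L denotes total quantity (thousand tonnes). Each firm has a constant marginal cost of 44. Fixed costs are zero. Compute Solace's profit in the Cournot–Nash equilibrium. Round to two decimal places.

Each firm earns π_i = (293 - Q)q_i - 44q_i.
First-order condition (treating rivals' output as given): 249 - 2q_i - Σ_{j≠i} q_j = 0.
With identical firms every q_j equals q_i, so Σ_{j≠i} q_j = 3q_i and 249 = 5q_i, giving q_i = 249/5.
Price P = 293 - 996/5 = 469/5.
Solace's profit: (469/5 - 44)·(249/5) = 2480.0400.

2480.04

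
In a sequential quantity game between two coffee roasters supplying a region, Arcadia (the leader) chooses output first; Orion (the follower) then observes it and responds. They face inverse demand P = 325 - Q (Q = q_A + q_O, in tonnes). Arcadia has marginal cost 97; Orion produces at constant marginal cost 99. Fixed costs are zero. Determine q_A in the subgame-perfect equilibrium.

115

The follower Orion best-responds to any q_A: π_O = (325 - Q)q_O - 99q_O.
Follower FOC: 226 - q_A - 2q_O = 0, so q_O(q_A) = (226 - q_A)/2.
The leader anticipates this reaction. Substituting into P = 325 - Q gives P = 212 - (1/2)q_A, so π_A = (212 - (1/2)q_A)q_A - 97q_A.
Maximising: ∂π_A/∂q_A = 115 - q_A = 0, giving q_A = 115.
Then q_O = (226 - 115)/2 = 111/2.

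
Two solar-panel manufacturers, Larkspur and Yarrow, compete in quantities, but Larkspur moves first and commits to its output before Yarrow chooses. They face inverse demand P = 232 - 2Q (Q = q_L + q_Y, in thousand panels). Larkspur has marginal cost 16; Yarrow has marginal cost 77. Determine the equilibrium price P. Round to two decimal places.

The follower Yarrow best-responds to any q_L: π_Y = (232 - 2Q)q_Y - 77q_Y.
∂π_Y/∂q_Y = 155 - 2q_L - 4q_Y = 0 gives the reaction function q_Y = (155 - 2q_L)/4.
Larkspur substitutes q_Y(q_L) into its own profit: π_L = q_L(232 - 2q_L - (155 - 2q_L)/2) - 16q_L = (309/2 - q_L)q_L - 16q_L.
The leader's first-order condition 277/2 - 2q_L = 0 yields q_L = 277/4.
Then q_Y = (155 - 2·(277/4))/4 = 33/8.
Total output Q = 587/8, so price P = 232 - 2·(587/8) = 341/4.

85.25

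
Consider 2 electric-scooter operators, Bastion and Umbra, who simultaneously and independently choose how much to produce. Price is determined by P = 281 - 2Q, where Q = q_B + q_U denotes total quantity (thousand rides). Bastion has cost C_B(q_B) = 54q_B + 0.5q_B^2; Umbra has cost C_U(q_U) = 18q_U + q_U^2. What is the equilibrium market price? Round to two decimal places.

150.46

Bastion's profit: π_B = (281 - 2Q)q_B - (54q_B + (1/2)q_B²). Setting ∂π_B/∂q_B = 0: 227 - 5q_B - 2(q_U) = 0.
Umbra's first-order condition: 263 - 6q_U - 2(q_B) = 0.
Rearranging gives the reaction functions q_B = (227 - 2q_U)/5 and q_U = (263 - 2q_B)/6.
Substituting one into the other gives q_B = 418/13 and q_U = 861/26.
Total output Q = 1697/26, so price P = 281 - 2·(1697/26) = 1956/13.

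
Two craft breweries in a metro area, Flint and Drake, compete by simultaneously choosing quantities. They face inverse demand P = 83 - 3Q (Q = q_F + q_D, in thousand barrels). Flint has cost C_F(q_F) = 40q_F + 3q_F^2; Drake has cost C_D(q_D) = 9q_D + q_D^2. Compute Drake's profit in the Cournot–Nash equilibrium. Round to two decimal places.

Flint's profit: π_F = (83 - 3Q)q_F - (40q_F + 3q_F²). Setting ∂π_F/∂q_F = 0: 43 - 12q_F - 3(q_D) = 0.
Drake's first-order condition: 74 - 8q_D - 3(q_F) = 0.
Rearranging gives the reaction functions q_F = (43 - 3q_D)/12 and q_D = (74 - 3q_F)/8.
Substituting one into the other gives q_F = 122/87 and q_D = 253/29.
Price P = 83 - 3·(881/87) = 1526/29.
Drake's profit: (1526/29)·(253/29) - 9·(253/29) - (253/29)² = 304.4423.

304.44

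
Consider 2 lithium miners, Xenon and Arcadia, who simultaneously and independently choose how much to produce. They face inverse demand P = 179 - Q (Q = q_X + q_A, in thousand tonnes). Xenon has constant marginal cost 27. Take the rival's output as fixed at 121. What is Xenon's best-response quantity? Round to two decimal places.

With the rival's output fixed at 121, Xenon's profit is π_X = (179 - 121 - q_X)q_X - (27q_X) = (58 - q_X)q_X - (27q_X).
∂π_X/∂q_X = 31 - 2q_X = 0, so q_X = 31/2.

15.50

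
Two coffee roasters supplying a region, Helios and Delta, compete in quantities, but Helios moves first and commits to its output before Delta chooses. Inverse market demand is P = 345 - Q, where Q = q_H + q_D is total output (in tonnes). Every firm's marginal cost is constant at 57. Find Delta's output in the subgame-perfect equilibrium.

72

The follower Delta best-responds to any q_H: π_D = (345 - Q)q_D - 57q_D.
∂π_D/∂q_D = 288 - q_H - 2q_D = 0 gives the reaction function q_D = (288 - q_H)/2.
Helios substitutes q_D(q_H) into its own profit: π_H = q_H(345 - q_H - (288 - q_H)/2) - 57q_H = (201 - (1/2)q_H)q_H - 57q_H.
The leader's first-order condition 144 - q_H = 0 yields q_H = 144.
Then q_D = (288 - 144)/2 = 72.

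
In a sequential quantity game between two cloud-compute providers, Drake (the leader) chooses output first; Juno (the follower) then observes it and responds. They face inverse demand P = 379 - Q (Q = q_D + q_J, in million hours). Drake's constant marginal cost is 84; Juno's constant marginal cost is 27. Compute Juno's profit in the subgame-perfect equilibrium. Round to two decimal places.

Solve by backward induction. Given q_D, the follower Juno maximises π_J = (379 - q_D - q_J)q_J - 27q_J.
∂π_J/∂q_J = 352 - q_D - 2q_J = 0 gives the reaction function q_J = (352 - q_D)/2.
Drake substitutes q_J(q_D) into its own profit: π_D = q_D(379 - q_D - (352 - q_D)/2) - 84q_D = (203 - (1/2)q_D)q_D - 84q_D.
Maximising: ∂π_D/∂q_D = 119 - q_D = 0, giving q_D = 119.
Then q_J = (352 - 119)/2 = 233/2.
Price P = 379 - 471/2 = 287/2.
Juno's profit: (287/2 - 27)·(233/2) = 13572.2500.

13572.25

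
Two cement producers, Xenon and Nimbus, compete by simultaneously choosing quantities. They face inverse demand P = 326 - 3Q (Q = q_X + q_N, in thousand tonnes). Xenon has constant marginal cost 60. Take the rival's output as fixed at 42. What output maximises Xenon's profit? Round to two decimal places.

With the rival's output fixed at 42, Xenon's profit is π_X = (326 - 3·42 - 3q_X)q_X - (60q_X) = (200 - 3q_X)q_X - (60q_X).
∂π_X/∂q_X = 140 - 6q_X = 0, so q_X = 70/3.

23.33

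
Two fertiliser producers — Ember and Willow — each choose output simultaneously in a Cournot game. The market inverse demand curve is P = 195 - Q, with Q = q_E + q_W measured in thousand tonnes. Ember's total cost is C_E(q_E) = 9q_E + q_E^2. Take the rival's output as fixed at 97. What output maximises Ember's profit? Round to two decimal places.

22.25

With the rival's output fixed at 97, Ember's profit is π_E = (195 - 97 - q_E)q_E - (9q_E + q_E²) = (98 - q_E)q_E - (9q_E + q_E²).
∂π_E/∂q_E = 89 - 4q_E = 0, so q_E = 89/4.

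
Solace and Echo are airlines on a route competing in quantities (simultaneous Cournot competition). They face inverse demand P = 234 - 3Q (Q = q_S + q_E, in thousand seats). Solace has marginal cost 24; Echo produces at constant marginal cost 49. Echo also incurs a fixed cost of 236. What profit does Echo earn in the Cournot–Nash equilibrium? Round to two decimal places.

712.15

Solace's profit: π_S = (234 - 3Q)q_S - (24q_S). Setting ∂π_S/∂q_S = 0: 210 - 6q_S - 3(q_E) = 0.
Echo's first-order condition: 185 - 6q_E - 3(q_S) = 0.
So q_S = (210 - 3q_E)/6 and q_E = (185 - 3q_S)/6.
Substituting one into the other gives q_S = 235/9 and q_E = 160/9.
Price P = 234 - 3·(395/9) = 307/3.
Echo's profit: (307/3 - 49)·(160/9) - 236 = 712.1481.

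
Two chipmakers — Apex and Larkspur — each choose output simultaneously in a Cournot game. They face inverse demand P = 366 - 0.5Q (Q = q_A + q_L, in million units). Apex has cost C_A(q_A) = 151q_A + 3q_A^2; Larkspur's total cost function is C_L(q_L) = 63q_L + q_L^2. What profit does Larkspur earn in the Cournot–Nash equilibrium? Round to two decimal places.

14124.02

Apex's profit: π_A = (366 - 0.5Q)q_A - (151q_A + 3q_A²). Setting ∂π_A/∂q_A = 0: 215 - 7q_A - (1/2)(q_L) = 0.
Larkspur's profit: π_L = (366 - 0.5Q)q_L - (63q_L + q_L²). Setting ∂π_L/∂q_L = 0: 303 - 3q_L - (1/2)(q_A) = 0.
Best responses: q_A = (215 - (1/2)q_L)/7, q_L = (303 - (1/2)q_A)/3.
Solving the pair: q_A = 1974/83, q_L = 97.0361.
Price P = 366 - (1/2)·120.8193 = 305.5904.
Larkspur's profit: 305.5904·97.0361 - 63·97.0361 - 97.0361² = 14124.0200.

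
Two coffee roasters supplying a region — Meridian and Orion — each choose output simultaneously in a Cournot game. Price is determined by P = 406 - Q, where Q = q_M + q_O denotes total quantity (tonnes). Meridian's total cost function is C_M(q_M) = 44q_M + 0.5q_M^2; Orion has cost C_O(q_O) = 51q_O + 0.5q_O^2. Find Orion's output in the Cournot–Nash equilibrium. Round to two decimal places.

87.88

Meridian's profit: π_M = (406 - Q)q_M - (44q_M + (1/2)q_M²). Setting ∂π_M/∂q_M = 0: 362 - 3q_M - (q_O) = 0.
Orion's profit: π_O = (406 - Q)q_O - (51q_O + (1/2)q_O²). Setting ∂π_O/∂q_O = 0: 355 - 3q_O - (q_M) = 0.
Rearranging gives the reaction functions q_M = (362 - q_O)/3 and q_O = (355 - q_M)/3.
Solving the pair: q_M = 731/8, q_O = 703/8.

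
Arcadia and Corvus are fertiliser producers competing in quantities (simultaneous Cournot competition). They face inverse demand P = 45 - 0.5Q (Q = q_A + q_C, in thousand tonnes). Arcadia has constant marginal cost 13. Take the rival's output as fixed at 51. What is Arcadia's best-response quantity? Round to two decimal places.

6.50

With the rival's output fixed at 51, Arcadia's profit is π_A = (45 - (1/2)·51 - (1/2)q_A)q_A - (13q_A) = (39/2 - (1/2)q_A)q_A - (13q_A).
∂π_A/∂q_A = 13/2 - q_A = 0, so q_A = 13/2.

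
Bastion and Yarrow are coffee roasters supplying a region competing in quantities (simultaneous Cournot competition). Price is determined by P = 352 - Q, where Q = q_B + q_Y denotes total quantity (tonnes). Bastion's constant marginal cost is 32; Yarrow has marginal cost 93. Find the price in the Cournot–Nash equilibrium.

159

Bastion's profit: π_B = (352 - Q)q_B - (32q_B). Setting ∂π_B/∂q_B = 0: 320 - 2q_B - (q_Y) = 0.
Yarrow's first-order condition: 259 - 2q_Y - (q_B) = 0.
Best responses: q_B = (320 - q_Y)/2, q_Y = (259 - q_B)/2.
Substituting one into the other gives q_B = 127 and q_Y = 66.
Total output Q = 193, so price P = 352 - 193 = 159.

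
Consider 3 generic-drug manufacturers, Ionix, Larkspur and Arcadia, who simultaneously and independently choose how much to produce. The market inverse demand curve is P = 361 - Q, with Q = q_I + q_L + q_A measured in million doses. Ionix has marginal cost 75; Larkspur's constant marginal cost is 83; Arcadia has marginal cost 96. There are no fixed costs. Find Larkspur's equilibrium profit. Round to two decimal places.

5005.56

Ionix's profit: π_I = (361 - Q)q_I - (75q_I). Setting ∂π_I/∂q_I = 0: 286 - 2q_I - (q_L + q_A) = 0.
Larkspur's first-order condition: 278 - 2q_L - (q_I + q_A) = 0.
Arcadia's profit: π_A = (361 - Q)q_A - (96q_A). Setting ∂π_A/∂q_A = 0: 265 - 2q_A - (q_I + q_L) = 0.
Summing all 3 equations gives 829 − 4Q = 0, hence Q = 829/4.
Back-substituting: q_I = (286 − 829/4) = 315/4, q_L = (278 − 829/4) = 283/4, q_A = (265 − 829/4) = 231/4.
Price P = 361 - 829/4 = 615/4.
Larkspur's profit: (615/4 - 83)·(283/4) = 5005.5625.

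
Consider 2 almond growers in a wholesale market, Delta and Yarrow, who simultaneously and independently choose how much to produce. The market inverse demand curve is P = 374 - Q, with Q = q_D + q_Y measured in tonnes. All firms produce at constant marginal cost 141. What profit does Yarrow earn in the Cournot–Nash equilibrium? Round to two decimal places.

6032.11

A representative firm's profit is π_i = q_i(374 - Q) - 141q_i.
Setting ∂π_i/∂q_i = 0 with rivals' quantities fixed: 233 - 2q_i - q_j = 0.
With identical firms every q_j equals q_i, so q_j = q_i and 233 = 3q_i, giving q_i = 233/3.
Price P = 374 - 466/3 = 656/3.
Yarrow's profit: (656/3 - 141)·(233/3) = 6032.1111.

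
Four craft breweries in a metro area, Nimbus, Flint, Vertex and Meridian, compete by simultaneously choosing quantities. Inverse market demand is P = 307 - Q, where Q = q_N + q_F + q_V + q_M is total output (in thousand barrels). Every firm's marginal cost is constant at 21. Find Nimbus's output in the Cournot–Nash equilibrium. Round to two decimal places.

57.20

Each firm earns π_i = (307 - Q)q_i - 21q_i.
Setting ∂π_i/∂q_i = 0 with rivals' quantities fixed: 286 - 2q_i - Σ_{j≠i} q_j = 0.
With identical firms every q_j equals q_i, so Σ_{j≠i} q_j = 3q_i and 286 = 5q_i, giving q_i = 286/5.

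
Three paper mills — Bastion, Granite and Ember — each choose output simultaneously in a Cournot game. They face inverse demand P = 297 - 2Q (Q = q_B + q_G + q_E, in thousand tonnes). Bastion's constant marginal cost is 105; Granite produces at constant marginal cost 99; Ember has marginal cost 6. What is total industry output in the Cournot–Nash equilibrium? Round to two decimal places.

85.13

Bastion's profit: π_B = (297 - 2Q)q_B - (105q_B). Setting ∂π_B/∂q_B = 0: 192 - 4q_B - 2(q_G + q_E) = 0.
Granite's profit: π_G = (297 - 2Q)q_G - (99q_G). Setting ∂π_G/∂q_G = 0: 198 - 4q_G - 2(q_B + q_E) = 0.
Ember's profit: π_E = (297 - 2Q)q_E - (6q_E). Setting ∂π_E/∂q_E = 0: 291 - 4q_E - 2(q_B + q_G) = 0.
Adding the 3 first-order conditions: 681 − 8Q = 0, so Q = 681/8.
Back-substituting: q_B = (192 − 681/4)/2 = 87/8, q_G = (198 − 681/4)/2 = 111/8, q_E = (291 − 681/4)/2 = 483/8.
Total output Q = 87/8 + 111/8 + 483/8 = 681/8.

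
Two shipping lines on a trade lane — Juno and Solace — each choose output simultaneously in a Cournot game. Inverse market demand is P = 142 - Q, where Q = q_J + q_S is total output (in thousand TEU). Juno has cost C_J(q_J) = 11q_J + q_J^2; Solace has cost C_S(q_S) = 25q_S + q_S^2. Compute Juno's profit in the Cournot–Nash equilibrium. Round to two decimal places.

1472.44

Juno's profit: π_J = (142 - Q)q_J - (11q_J + q_J²). Setting ∂π_J/∂q_J = 0: 131 - 4q_J - (q_S) = 0.
Solace's first-order condition: 117 - 4q_S - (q_J) = 0.
Best responses: q_J = (131 - q_S)/4, q_S = (117 - q_J)/4.
Substituting one into the other gives q_J = 407/15 and q_S = 337/15.
Price P = 142 - 248/5 = 462/5.
Juno's profit: (462/5)·(407/15) - 11·(407/15) - (407/15)² = 1472.4356.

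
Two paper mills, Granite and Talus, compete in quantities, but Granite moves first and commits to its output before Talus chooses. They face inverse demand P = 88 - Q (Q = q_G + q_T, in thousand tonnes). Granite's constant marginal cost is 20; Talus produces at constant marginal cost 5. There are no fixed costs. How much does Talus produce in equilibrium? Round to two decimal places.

The follower Talus best-responds to any q_G: π_T = (88 - Q)q_T - 5q_T.
∂π_T/∂q_T = 83 - q_G - 2q_T = 0 gives the reaction function q_T = (83 - q_G)/2.
Granite substitutes q_T(q_G) into its own profit: π_G = q_G(88 - q_G - (83 - q_G)/2) - 20q_G = (93/2 - (1/2)q_G)q_G - 20q_G.
The leader's first-order condition 53/2 - q_G = 0 yields q_G = 53/2.
Then q_T = (83 - 53/2)/2 = 113/4.

28.25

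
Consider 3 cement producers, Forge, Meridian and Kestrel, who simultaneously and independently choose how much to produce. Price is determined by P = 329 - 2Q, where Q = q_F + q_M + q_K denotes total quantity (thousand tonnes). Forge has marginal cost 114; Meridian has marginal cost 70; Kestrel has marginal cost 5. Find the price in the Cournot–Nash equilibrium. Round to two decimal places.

129.50

Forge's profit: π_F = (329 - 2Q)q_F - (114q_F). Setting ∂π_F/∂q_F = 0: 215 - 4q_F - 2(q_M + q_K) = 0.
Meridian's first-order condition: 259 - 4q_M - 2(q_F + q_K) = 0.
Kestrel's profit: π_K = (329 - 2Q)q_K - (5q_K). Setting ∂π_K/∂q_K = 0: 324 - 4q_K - 2(q_F + q_M) = 0.
Adding the 3 first-order conditions: 798 − 8Q = 0, so Q = 399/4.
Back-substituting: q_F = (215 − 399/2)/2 = 31/4, q_M = (259 − 399/2)/2 = 119/4, q_K = (324 − 399/2)/2 = 249/4.
Total output Q = 399/4, so price P = 329 - 2·(399/4) = 259/2.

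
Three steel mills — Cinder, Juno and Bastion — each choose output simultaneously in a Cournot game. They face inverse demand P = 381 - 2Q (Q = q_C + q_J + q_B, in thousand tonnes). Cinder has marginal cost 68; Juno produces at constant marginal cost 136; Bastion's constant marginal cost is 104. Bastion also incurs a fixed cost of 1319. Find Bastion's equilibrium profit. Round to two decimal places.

Cinder's profit: π_C = (381 - 2Q)q_C - (68q_C). Setting ∂π_C/∂q_C = 0: 313 - 4q_C - 2(q_J + q_B) = 0.
Juno's profit: π_J = (381 - 2Q)q_J - (136q_J). Setting ∂π_J/∂q_J = 0: 245 - 4q_J - 2(q_C + q_B) = 0.
Bastion's first-order condition: 277 - 4q_B - 2(q_C + q_J) = 0.
Summing all 3 equations gives 835 − 8Q = 0, hence Q = 835/8.
Back-substituting: q_C = (313 − 835/4)/2 = 417/8, q_J = (245 − 835/4)/2 = 145/8, q_B = (277 − 835/4)/2 = 273/8.
Price P = 381 - 2·(835/8) = 689/4.
Bastion's profit: (689/4 - 104)·(273/8) - 1319 = 1010.0313.

1010.03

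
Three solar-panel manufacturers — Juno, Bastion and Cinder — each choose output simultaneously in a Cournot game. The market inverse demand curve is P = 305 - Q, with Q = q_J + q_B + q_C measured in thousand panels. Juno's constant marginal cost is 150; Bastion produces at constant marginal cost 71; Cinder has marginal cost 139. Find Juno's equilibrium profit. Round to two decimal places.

Juno's profit: π_J = (305 - Q)q_J - (150q_J). Setting ∂π_J/∂q_J = 0: 155 - 2q_J - (q_B + q_C) = 0.
Bastion's first-order condition: 234 - 2q_B - (q_J + q_C) = 0.
Cinder's first-order condition: 166 - 2q_C - (q_J + q_B) = 0.
Adding the 3 first-order conditions: 555 − 4Q = 0, so Q = 555/4.
Back-substituting: q_J = (155 − 555/4) = 65/4, q_B = (234 − 555/4) = 381/4, q_C = (166 − 555/4) = 109/4.
Price P = 305 - 555/4 = 665/4.
Juno's profit: (665/4 - 150)·(65/4) = 264.0625.

264.06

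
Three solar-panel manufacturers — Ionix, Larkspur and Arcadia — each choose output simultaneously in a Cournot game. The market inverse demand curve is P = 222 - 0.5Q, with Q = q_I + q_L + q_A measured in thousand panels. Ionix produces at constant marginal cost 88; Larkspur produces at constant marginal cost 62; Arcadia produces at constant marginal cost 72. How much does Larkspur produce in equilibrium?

98

Ionix's profit: π_I = (222 - 0.5Q)q_I - (88q_I). Setting ∂π_I/∂q_I = 0: 134 - q_I - (1/2)(q_L + q_A) = 0.
Larkspur's profit: π_L = (222 - 0.5Q)q_L - (62q_L). Setting ∂π_L/∂q_L = 0: 160 - q_L - (1/2)(q_I + q_A) = 0.
Arcadia's first-order condition: 150 - q_A - (1/2)(q_I + q_L) = 0.
Adding the 3 conditions: 444 − Q − Q = 0, i.e. Q = 222.
Back-substituting: q_I = (134 − 111)/(1/2) = 46, q_L = (160 − 111)/(1/2) = 98, q_A = (150 − 111)/(1/2) = 78.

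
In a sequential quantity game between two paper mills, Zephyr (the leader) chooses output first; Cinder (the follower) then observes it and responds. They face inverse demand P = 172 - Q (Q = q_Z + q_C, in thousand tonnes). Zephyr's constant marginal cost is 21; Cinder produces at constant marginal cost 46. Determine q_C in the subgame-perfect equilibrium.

The follower Cinder best-responds to any q_Z: π_C = (172 - Q)q_C - 46q_C.
Setting the follower's marginal profit to zero, 126 - q_Z - 2q_C = 0, i.e. q_C = (126 - q_Z)/2.
The leader anticipates this reaction. Substituting into P = 172 - Q gives P = 109 - (1/2)q_Z, so π_Z = (109 - (1/2)q_Z)q_Z - 21q_Z.
Maximising: ∂π_Z/∂q_Z = 88 - q_Z = 0, giving q_Z = 88.
Then q_C = (126 - 88)/2 = 19.

19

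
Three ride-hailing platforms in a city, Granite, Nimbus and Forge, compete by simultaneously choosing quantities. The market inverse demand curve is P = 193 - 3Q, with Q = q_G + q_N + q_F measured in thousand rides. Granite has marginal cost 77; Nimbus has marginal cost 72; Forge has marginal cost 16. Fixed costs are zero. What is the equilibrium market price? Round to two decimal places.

Granite's profit: π_G = (193 - 3Q)q_G - (77q_G). Setting ∂π_G/∂q_G = 0: 116 - 6q_G - 3(q_N + q_F) = 0.
Nimbus's profit: π_N = (193 - 3Q)q_N - (72q_N). Setting ∂π_N/∂q_N = 0: 121 - 6q_N - 3(q_G + q_F) = 0.
Forge's profit: π_F = (193 - 3Q)q_F - (16q_F). Setting ∂π_F/∂q_F = 0: 177 - 6q_F - 3(q_G + q_N) = 0.
Adding the 3 first-order conditions: 414 − 12Q = 0, so Q = 69/2.
Back-substituting: q_G = (116 − 207/2)/3 = 25/6, q_N = (121 − 207/2)/3 = 35/6, q_F = (177 − 207/2)/3 = 49/2.
Total output Q = 69/2, so price P = 193 - 3·(69/2) = 179/2.

89.50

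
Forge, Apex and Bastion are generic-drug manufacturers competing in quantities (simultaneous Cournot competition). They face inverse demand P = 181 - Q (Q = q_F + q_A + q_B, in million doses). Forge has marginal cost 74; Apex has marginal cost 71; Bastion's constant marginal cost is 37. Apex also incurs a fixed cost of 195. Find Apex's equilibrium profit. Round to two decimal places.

195.06

Forge's profit: π_F = (181 - Q)q_F - (74q_F). Setting ∂π_F/∂q_F = 0: 107 - 2q_F - (q_A + q_B) = 0.
Apex's profit: π_A = (181 - Q)q_A - (71q_A). Setting ∂π_A/∂q_A = 0: 110 - 2q_A - (q_F + q_B) = 0.
Bastion's profit: π_B = (181 - Q)q_B - (37q_B). Setting ∂π_B/∂q_B = 0: 144 - 2q_B - (q_F + q_A) = 0.
Adding the 3 first-order conditions: 361 − 4Q = 0, so Q = 361/4.
Back-substituting: q_F = (107 − 361/4) = 67/4, q_A = (110 − 361/4) = 79/4, q_B = (144 − 361/4) = 215/4.
Price P = 181 - 361/4 = 363/4.
Apex's profit: (363/4 - 71)·(79/4) - 195 = 195.0625.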